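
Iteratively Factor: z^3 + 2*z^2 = (z + 2)*(z^2) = z*(z + 2)*(z)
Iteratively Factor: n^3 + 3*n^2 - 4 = (n - 1)*(n^2 + 4*n + 4) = (n - 1)*(n + 2)*(n + 2)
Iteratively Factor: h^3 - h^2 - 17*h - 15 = (h + 3)*(h^2 - 4*h - 5) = (h + 1)*(h + 3)*(h - 5)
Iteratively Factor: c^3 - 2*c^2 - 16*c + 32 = (c - 4)*(c^2 + 2*c - 8) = (c - 4)*(c - 2)*(c + 4)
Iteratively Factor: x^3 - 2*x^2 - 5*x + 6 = (x - 3)*(x^2 + x - 2) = (x - 3)*(x - 1)*(x + 2)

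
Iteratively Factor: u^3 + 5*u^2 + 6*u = (u)*(u^2 + 5*u + 6) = u*(u + 3)*(u + 2)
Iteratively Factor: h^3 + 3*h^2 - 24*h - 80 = (h + 4)*(h^2 - h - 20) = (h - 5)*(h + 4)*(h + 4)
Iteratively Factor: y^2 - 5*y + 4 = (y - 4)*(y - 1)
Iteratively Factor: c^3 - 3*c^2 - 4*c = (c - 4)*(c^2 + c) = (c - 4)*(c + 1)*(c)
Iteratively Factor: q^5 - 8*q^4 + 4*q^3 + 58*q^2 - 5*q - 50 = (q + 1)*(q^4 - 9*q^3 + 13*q^2 + 45*q - 50) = (q - 5)*(q + 1)*(q^3 - 4*q^2 - 7*q + 10) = (q - 5)*(q + 1)*(q + 2)*(q^2 - 6*q + 5) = (q - 5)*(q - 1)*(q + 1)*(q + 2)*(q - 5)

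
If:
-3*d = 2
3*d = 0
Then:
No Solution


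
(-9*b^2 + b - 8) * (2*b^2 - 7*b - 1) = -18*b^4 + 65*b^3 - 14*b^2 + 55*b + 8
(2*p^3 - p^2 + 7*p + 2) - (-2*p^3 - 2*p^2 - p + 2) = 4*p^3 + p^2 + 8*p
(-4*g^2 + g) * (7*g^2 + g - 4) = -28*g^4 + 3*g^3 + 17*g^2 - 4*g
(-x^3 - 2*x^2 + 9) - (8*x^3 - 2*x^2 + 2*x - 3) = -9*x^3 - 2*x + 12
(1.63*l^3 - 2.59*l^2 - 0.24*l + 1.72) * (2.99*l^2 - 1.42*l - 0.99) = 4.8737*l^5 - 10.0587*l^4 + 1.3465*l^3 + 8.0477*l^2 - 2.2048*l - 1.7028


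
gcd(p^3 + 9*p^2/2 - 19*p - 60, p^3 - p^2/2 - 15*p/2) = p + 5/2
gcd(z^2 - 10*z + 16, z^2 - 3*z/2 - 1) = z - 2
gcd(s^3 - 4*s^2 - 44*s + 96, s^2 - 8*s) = s - 8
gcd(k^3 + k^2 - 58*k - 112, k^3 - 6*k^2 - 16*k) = k^2 - 6*k - 16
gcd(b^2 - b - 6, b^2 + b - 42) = 1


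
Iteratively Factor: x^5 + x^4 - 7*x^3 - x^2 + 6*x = (x + 3)*(x^4 - 2*x^3 - x^2 + 2*x) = x*(x + 3)*(x^3 - 2*x^2 - x + 2) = x*(x + 1)*(x + 3)*(x^2 - 3*x + 2) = x*(x - 2)*(x + 1)*(x + 3)*(x - 1)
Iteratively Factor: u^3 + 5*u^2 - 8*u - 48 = (u + 4)*(u^2 + u - 12) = (u + 4)^2*(u - 3)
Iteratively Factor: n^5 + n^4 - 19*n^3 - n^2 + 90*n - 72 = (n + 3)*(n^4 - 2*n^3 - 13*n^2 + 38*n - 24) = (n - 1)*(n + 3)*(n^3 - n^2 - 14*n + 24) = (n - 3)*(n - 1)*(n + 3)*(n^2 + 2*n - 8) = (n - 3)*(n - 1)*(n + 3)*(n + 4)*(n - 2)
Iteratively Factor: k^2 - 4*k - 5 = (k + 1)*(k - 5)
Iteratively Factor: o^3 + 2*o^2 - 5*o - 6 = (o + 1)*(o^2 + o - 6) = (o - 2)*(o + 1)*(o + 3)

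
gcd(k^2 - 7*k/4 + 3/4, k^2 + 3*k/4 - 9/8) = k - 3/4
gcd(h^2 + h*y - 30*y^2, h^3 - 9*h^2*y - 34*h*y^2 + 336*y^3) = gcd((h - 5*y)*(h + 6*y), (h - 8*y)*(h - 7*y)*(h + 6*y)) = h + 6*y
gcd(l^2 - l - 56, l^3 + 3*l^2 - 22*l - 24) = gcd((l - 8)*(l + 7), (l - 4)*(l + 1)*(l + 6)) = 1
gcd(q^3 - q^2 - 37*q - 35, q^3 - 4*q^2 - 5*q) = q + 1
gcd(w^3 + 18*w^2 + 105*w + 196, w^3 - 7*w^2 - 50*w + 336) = w + 7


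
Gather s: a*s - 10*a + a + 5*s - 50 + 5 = -9*a + s*(a + 5) - 45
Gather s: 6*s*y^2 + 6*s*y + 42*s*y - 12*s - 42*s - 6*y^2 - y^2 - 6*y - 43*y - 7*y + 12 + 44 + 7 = s*(6*y^2 + 48*y - 54) - 7*y^2 - 56*y + 63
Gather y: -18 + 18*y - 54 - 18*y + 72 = 0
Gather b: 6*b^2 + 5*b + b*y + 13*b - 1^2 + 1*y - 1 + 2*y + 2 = 6*b^2 + b*(y + 18) + 3*y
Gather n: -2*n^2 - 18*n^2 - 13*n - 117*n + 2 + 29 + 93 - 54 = -20*n^2 - 130*n + 70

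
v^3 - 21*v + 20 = (v - 4)*(v - 1)*(v + 5)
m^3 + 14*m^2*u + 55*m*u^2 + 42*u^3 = (m + u)*(m + 6*u)*(m + 7*u)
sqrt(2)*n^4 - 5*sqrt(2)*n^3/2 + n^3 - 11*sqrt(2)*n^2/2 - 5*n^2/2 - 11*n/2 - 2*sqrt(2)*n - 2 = (n - 4)*(n + 1/2)*(n + sqrt(2)/2)*(sqrt(2)*n + sqrt(2))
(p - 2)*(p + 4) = p^2 + 2*p - 8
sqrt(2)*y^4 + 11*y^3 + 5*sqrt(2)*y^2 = y^2*(y + 5*sqrt(2))*(sqrt(2)*y + 1)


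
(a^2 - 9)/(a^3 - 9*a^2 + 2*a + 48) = (a + 3)/(a^2 - 6*a - 16)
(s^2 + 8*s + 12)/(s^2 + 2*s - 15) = (s^2 + 8*s + 12)/(s^2 + 2*s - 15)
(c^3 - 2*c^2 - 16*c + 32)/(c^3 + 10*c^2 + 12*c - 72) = (c^2 - 16)/(c^2 + 12*c + 36)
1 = 1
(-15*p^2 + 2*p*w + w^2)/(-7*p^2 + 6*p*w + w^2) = (-15*p^2 + 2*p*w + w^2)/(-7*p^2 + 6*p*w + w^2)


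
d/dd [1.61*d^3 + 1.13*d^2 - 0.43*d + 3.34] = 4.83*d^2 + 2.26*d - 0.43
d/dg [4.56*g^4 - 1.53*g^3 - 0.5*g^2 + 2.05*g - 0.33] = 18.24*g^3 - 4.59*g^2 - 1.0*g + 2.05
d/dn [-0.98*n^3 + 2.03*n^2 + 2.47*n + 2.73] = -2.94*n^2 + 4.06*n + 2.47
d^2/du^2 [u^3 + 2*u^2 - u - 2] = 6*u + 4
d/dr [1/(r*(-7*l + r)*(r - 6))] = (r*(7*l - r) - r*(r - 6) + (7*l - r)*(r - 6))/(r^2*(7*l - r)^2*(r - 6)^2)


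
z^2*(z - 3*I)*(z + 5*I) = z^4 + 2*I*z^3 + 15*z^2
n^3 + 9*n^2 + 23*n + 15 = (n + 1)*(n + 3)*(n + 5)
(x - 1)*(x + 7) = x^2 + 6*x - 7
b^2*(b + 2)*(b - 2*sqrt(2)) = b^4 - 2*sqrt(2)*b^3 + 2*b^3 - 4*sqrt(2)*b^2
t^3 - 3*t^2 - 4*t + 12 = (t - 3)*(t - 2)*(t + 2)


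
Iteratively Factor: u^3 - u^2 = (u)*(u^2 - u) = u^2*(u - 1)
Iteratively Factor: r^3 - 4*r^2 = (r)*(r^2 - 4*r) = r^2*(r - 4)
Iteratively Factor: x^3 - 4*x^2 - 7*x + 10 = (x - 5)*(x^2 + x - 2) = (x - 5)*(x - 1)*(x + 2)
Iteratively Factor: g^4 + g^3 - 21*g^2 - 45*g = (g - 5)*(g^3 + 6*g^2 + 9*g) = (g - 5)*(g + 3)*(g^2 + 3*g) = g*(g - 5)*(g + 3)*(g + 3)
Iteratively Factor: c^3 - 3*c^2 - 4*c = (c + 1)*(c^2 - 4*c) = (c - 4)*(c + 1)*(c)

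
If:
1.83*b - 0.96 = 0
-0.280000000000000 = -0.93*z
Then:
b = 0.52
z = 0.30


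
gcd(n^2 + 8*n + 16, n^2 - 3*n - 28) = n + 4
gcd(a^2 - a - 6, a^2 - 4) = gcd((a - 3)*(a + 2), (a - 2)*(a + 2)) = a + 2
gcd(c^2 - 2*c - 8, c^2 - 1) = 1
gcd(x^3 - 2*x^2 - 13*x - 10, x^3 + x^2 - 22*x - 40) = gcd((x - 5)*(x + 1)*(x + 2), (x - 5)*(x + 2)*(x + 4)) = x^2 - 3*x - 10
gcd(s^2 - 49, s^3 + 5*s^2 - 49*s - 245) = s^2 - 49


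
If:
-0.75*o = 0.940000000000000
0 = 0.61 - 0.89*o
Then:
No Solution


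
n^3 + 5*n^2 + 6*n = n*(n + 2)*(n + 3)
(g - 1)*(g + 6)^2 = g^3 + 11*g^2 + 24*g - 36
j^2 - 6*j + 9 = (j - 3)^2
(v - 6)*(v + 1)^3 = v^4 - 3*v^3 - 15*v^2 - 17*v - 6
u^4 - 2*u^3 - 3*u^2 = u^2*(u - 3)*(u + 1)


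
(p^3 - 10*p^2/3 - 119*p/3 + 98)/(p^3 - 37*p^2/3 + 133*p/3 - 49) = (p + 6)/(p - 3)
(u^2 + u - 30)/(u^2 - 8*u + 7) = (u^2 + u - 30)/(u^2 - 8*u + 7)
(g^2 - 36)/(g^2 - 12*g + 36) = (g + 6)/(g - 6)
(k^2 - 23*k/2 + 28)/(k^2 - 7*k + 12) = (k^2 - 23*k/2 + 28)/(k^2 - 7*k + 12)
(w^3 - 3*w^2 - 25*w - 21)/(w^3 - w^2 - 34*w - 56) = (w^2 + 4*w + 3)/(w^2 + 6*w + 8)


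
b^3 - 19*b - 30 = (b - 5)*(b + 2)*(b + 3)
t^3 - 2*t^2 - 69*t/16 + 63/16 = (t - 3)*(t - 3/4)*(t + 7/4)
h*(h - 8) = h^2 - 8*h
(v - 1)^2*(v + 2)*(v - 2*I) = v^4 - 2*I*v^3 - 3*v^2 + 2*v + 6*I*v - 4*I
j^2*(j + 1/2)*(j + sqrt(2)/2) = j^4 + j^3/2 + sqrt(2)*j^3/2 + sqrt(2)*j^2/4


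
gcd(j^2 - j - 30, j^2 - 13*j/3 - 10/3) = 1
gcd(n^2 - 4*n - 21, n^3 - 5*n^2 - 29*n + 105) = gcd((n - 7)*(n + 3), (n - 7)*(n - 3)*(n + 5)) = n - 7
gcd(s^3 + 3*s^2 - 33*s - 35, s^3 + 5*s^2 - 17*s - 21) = s^2 + 8*s + 7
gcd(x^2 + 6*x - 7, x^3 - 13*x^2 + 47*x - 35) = x - 1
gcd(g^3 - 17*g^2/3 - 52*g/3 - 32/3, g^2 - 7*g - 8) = g^2 - 7*g - 8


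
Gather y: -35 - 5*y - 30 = -5*y - 65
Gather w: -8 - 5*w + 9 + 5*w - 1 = 0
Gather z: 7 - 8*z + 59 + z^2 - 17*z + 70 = z^2 - 25*z + 136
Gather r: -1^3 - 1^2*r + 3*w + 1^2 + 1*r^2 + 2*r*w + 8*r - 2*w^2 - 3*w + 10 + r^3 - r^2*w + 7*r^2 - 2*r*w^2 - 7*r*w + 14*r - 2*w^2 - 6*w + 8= r^3 + r^2*(8 - w) + r*(-2*w^2 - 5*w + 21) - 4*w^2 - 6*w + 18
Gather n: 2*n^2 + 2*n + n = 2*n^2 + 3*n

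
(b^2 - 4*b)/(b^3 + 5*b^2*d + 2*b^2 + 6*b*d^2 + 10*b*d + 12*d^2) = b*(b - 4)/(b^3 + 5*b^2*d + 2*b^2 + 6*b*d^2 + 10*b*d + 12*d^2)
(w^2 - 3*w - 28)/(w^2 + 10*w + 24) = (w - 7)/(w + 6)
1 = 1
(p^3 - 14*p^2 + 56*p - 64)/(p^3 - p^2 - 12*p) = (p^2 - 10*p + 16)/(p*(p + 3))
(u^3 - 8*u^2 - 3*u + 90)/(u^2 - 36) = (u^2 - 2*u - 15)/(u + 6)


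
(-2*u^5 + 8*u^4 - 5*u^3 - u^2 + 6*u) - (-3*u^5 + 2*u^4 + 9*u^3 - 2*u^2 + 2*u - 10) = u^5 + 6*u^4 - 14*u^3 + u^2 + 4*u + 10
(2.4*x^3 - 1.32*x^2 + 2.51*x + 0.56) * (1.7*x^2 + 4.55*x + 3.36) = 4.08*x^5 + 8.676*x^4 + 6.325*x^3 + 7.9373*x^2 + 10.9816*x + 1.8816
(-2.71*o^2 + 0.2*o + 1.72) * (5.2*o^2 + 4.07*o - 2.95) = -14.092*o^4 - 9.9897*o^3 + 17.7525*o^2 + 6.4104*o - 5.074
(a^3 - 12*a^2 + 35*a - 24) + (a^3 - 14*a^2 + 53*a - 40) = 2*a^3 - 26*a^2 + 88*a - 64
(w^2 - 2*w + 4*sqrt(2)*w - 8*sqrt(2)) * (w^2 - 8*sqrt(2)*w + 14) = w^4 - 4*sqrt(2)*w^3 - 2*w^3 - 50*w^2 + 8*sqrt(2)*w^2 + 56*sqrt(2)*w + 100*w - 112*sqrt(2)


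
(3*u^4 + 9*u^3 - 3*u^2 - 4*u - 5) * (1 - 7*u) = -21*u^5 - 60*u^4 + 30*u^3 + 25*u^2 + 31*u - 5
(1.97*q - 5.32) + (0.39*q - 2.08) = 2.36*q - 7.4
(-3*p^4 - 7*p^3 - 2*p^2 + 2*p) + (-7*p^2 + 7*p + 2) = -3*p^4 - 7*p^3 - 9*p^2 + 9*p + 2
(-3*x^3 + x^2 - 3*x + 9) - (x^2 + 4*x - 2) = -3*x^3 - 7*x + 11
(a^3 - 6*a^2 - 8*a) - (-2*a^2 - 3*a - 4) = a^3 - 4*a^2 - 5*a + 4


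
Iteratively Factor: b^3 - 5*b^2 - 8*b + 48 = (b - 4)*(b^2 - b - 12) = (b - 4)*(b + 3)*(b - 4)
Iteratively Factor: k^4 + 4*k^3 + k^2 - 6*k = (k - 1)*(k^3 + 5*k^2 + 6*k) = (k - 1)*(k + 3)*(k^2 + 2*k) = (k - 1)*(k + 2)*(k + 3)*(k)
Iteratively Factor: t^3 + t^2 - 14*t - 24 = (t + 2)*(t^2 - t - 12) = (t - 4)*(t + 2)*(t + 3)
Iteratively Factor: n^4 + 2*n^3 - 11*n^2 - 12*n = (n)*(n^3 + 2*n^2 - 11*n - 12) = n*(n + 1)*(n^2 + n - 12) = n*(n + 1)*(n + 4)*(n - 3)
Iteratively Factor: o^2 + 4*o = (o)*(o + 4)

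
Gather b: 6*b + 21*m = 6*b + 21*m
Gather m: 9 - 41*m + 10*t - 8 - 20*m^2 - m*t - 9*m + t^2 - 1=-20*m^2 + m*(-t - 50) + t^2 + 10*t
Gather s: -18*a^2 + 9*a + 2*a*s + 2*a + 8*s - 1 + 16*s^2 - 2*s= -18*a^2 + 11*a + 16*s^2 + s*(2*a + 6) - 1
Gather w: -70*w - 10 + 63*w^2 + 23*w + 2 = 63*w^2 - 47*w - 8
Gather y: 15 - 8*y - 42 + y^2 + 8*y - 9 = y^2 - 36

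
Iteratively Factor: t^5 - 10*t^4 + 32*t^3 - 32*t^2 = (t - 4)*(t^4 - 6*t^3 + 8*t^2) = (t - 4)^2*(t^3 - 2*t^2) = t*(t - 4)^2*(t^2 - 2*t) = t^2*(t - 4)^2*(t - 2)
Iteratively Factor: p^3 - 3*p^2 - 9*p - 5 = (p - 5)*(p^2 + 2*p + 1) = (p - 5)*(p + 1)*(p + 1)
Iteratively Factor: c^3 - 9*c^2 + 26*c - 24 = (c - 2)*(c^2 - 7*c + 12) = (c - 3)*(c - 2)*(c - 4)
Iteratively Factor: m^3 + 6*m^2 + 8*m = (m + 2)*(m^2 + 4*m) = (m + 2)*(m + 4)*(m)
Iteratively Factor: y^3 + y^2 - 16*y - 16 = (y + 4)*(y^2 - 3*y - 4) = (y + 1)*(y + 4)*(y - 4)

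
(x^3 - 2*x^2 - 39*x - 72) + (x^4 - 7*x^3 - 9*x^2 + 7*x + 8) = x^4 - 6*x^3 - 11*x^2 - 32*x - 64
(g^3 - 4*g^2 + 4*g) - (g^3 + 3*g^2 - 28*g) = -7*g^2 + 32*g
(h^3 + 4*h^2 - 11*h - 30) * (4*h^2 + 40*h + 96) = 4*h^5 + 56*h^4 + 212*h^3 - 176*h^2 - 2256*h - 2880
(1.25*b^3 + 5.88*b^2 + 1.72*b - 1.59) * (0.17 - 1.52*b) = -1.9*b^4 - 8.7251*b^3 - 1.6148*b^2 + 2.7092*b - 0.2703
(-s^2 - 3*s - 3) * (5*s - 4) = -5*s^3 - 11*s^2 - 3*s + 12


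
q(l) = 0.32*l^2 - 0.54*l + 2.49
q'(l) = 0.64*l - 0.54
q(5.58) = 9.44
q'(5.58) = 3.03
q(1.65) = 2.47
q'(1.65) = 0.52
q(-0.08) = 2.54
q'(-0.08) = -0.59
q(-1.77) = 4.45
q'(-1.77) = -1.67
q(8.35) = 20.29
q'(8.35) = 4.80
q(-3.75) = 9.02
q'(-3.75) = -2.94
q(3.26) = 4.13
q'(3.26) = 1.55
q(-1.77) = 4.45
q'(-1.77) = -1.67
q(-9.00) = 33.27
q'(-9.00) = -6.30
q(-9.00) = 33.27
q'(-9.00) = -6.30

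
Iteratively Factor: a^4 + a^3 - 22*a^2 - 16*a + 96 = (a - 4)*(a^3 + 5*a^2 - 2*a - 24) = (a - 4)*(a + 4)*(a^2 + a - 6) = (a - 4)*(a + 3)*(a + 4)*(a - 2)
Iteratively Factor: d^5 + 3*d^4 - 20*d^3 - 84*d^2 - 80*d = (d)*(d^4 + 3*d^3 - 20*d^2 - 84*d - 80) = d*(d + 2)*(d^3 + d^2 - 22*d - 40) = d*(d + 2)*(d + 4)*(d^2 - 3*d - 10) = d*(d - 5)*(d + 2)*(d + 4)*(d + 2)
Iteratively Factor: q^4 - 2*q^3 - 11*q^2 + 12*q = (q - 4)*(q^3 + 2*q^2 - 3*q) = (q - 4)*(q - 1)*(q^2 + 3*q) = q*(q - 4)*(q - 1)*(q + 3)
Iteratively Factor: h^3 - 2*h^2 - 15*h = (h - 5)*(h^2 + 3*h) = (h - 5)*(h + 3)*(h)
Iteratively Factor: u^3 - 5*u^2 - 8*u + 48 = (u - 4)*(u^2 - u - 12) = (u - 4)^2*(u + 3)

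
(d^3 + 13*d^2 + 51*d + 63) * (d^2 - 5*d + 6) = d^5 + 8*d^4 - 8*d^3 - 114*d^2 - 9*d + 378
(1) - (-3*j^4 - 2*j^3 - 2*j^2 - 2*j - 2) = 3*j^4 + 2*j^3 + 2*j^2 + 2*j + 3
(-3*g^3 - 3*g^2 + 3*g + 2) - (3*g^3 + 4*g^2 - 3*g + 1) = -6*g^3 - 7*g^2 + 6*g + 1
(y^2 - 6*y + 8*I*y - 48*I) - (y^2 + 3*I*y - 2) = -6*y + 5*I*y + 2 - 48*I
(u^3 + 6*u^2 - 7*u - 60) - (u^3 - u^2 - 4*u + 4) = 7*u^2 - 3*u - 64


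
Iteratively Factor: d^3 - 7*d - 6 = (d + 1)*(d^2 - d - 6) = (d - 3)*(d + 1)*(d + 2)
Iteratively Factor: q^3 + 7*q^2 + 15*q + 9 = (q + 3)*(q^2 + 4*q + 3) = (q + 3)^2*(q + 1)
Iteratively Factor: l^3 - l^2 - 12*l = (l)*(l^2 - l - 12) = l*(l - 4)*(l + 3)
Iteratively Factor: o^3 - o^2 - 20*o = (o)*(o^2 - o - 20) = o*(o + 4)*(o - 5)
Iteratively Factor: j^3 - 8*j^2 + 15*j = (j)*(j^2 - 8*j + 15) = j*(j - 3)*(j - 5)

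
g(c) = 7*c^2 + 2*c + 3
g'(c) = 14*c + 2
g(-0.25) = 2.94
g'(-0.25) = -1.50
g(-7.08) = 339.72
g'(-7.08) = -97.12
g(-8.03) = 438.31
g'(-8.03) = -110.42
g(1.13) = 14.20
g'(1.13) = 17.82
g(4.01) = 123.58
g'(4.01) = 58.14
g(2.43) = 49.19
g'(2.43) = 36.02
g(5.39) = 217.14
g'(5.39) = 77.46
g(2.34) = 46.01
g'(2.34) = 34.76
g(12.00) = 1035.00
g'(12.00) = 170.00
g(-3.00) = 60.00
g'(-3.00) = -40.00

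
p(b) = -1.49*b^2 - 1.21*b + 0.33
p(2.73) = -14.08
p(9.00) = -131.25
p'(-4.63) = 12.59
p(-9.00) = -109.47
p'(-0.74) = 1.00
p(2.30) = -10.34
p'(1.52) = -5.74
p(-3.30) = -11.90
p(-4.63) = -26.01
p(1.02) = -2.45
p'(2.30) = -8.06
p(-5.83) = -43.26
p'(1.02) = -4.25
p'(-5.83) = 16.16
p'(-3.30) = 8.62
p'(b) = -2.98*b - 1.21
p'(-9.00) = 25.61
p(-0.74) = 0.41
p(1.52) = -4.95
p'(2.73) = -9.35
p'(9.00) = -28.03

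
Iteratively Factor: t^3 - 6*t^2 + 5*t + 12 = (t - 4)*(t^2 - 2*t - 3) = (t - 4)*(t - 3)*(t + 1)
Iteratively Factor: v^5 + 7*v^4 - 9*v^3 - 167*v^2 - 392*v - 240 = (v + 1)*(v^4 + 6*v^3 - 15*v^2 - 152*v - 240) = (v - 5)*(v + 1)*(v^3 + 11*v^2 + 40*v + 48) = (v - 5)*(v + 1)*(v + 3)*(v^2 + 8*v + 16) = (v - 5)*(v + 1)*(v + 3)*(v + 4)*(v + 4)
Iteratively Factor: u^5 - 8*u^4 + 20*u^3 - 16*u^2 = (u - 2)*(u^4 - 6*u^3 + 8*u^2) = (u - 2)^2*(u^3 - 4*u^2) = u*(u - 2)^2*(u^2 - 4*u) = u*(u - 4)*(u - 2)^2*(u)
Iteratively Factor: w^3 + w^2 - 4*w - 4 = (w - 2)*(w^2 + 3*w + 2) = (w - 2)*(w + 1)*(w + 2)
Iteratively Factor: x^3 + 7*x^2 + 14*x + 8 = (x + 1)*(x^2 + 6*x + 8) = (x + 1)*(x + 4)*(x + 2)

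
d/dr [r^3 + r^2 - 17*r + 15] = 3*r^2 + 2*r - 17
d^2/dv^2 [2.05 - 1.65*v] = 0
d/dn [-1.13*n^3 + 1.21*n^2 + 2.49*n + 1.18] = -3.39*n^2 + 2.42*n + 2.49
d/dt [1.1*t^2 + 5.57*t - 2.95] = 2.2*t + 5.57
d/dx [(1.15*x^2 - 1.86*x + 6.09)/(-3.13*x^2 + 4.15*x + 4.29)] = (-1.0493*x^2 + 47.9904*x - 33.2529)/(9.7969*x^4 - 25.979*x^3 - 9.6329*x^2 + 35.607*x + 18.4041)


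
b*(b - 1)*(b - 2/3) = b^3 - 5*b^2/3 + 2*b/3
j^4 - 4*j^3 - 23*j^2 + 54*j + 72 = (j - 6)*(j - 3)*(j + 1)*(j + 4)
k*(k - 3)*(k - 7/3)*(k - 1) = k^4 - 19*k^3/3 + 37*k^2/3 - 7*k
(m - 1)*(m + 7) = m^2 + 6*m - 7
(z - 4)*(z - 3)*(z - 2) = z^3 - 9*z^2 + 26*z - 24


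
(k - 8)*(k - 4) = k^2 - 12*k + 32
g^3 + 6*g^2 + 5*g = g*(g + 1)*(g + 5)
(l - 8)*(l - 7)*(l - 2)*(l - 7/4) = l^4 - 75*l^3/4 + 463*l^2/4 - 525*l/2 + 196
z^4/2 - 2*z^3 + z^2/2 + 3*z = z*(z/2 + 1/2)*(z - 3)*(z - 2)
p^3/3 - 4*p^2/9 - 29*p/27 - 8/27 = (p/3 + 1/3)*(p - 8/3)*(p + 1/3)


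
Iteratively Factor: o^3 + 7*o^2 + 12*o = (o + 4)*(o^2 + 3*o) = (o + 3)*(o + 4)*(o)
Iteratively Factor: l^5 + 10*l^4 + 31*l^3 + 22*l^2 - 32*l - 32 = (l + 2)*(l^4 + 8*l^3 + 15*l^2 - 8*l - 16) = (l + 2)*(l + 4)*(l^3 + 4*l^2 - l - 4) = (l - 1)*(l + 2)*(l + 4)*(l^2 + 5*l + 4) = (l - 1)*(l + 2)*(l + 4)^2*(l + 1)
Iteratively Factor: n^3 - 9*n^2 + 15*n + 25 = (n + 1)*(n^2 - 10*n + 25) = (n - 5)*(n + 1)*(n - 5)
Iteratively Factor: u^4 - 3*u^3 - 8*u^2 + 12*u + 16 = (u + 1)*(u^3 - 4*u^2 - 4*u + 16) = (u - 2)*(u + 1)*(u^2 - 2*u - 8) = (u - 2)*(u + 1)*(u + 2)*(u - 4)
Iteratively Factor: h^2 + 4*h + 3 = (h + 3)*(h + 1)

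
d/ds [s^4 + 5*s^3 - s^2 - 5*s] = 4*s^3 + 15*s^2 - 2*s - 5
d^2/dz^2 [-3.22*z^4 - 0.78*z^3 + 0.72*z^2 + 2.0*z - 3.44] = -38.64*z^2 - 4.68*z + 1.44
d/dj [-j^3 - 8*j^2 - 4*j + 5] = -3*j^2 - 16*j - 4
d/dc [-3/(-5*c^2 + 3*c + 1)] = 3*(3 - 10*c)/(-5*c^2 + 3*c + 1)^2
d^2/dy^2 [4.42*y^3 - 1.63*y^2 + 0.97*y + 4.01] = 26.52*y - 3.26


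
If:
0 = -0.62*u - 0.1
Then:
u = -0.16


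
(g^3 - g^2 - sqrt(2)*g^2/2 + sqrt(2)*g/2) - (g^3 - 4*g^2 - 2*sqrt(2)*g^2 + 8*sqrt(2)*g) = 3*sqrt(2)*g^2/2 + 3*g^2 - 15*sqrt(2)*g/2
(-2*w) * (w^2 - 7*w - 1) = -2*w^3 + 14*w^2 + 2*w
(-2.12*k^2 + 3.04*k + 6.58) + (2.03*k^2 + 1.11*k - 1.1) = -0.0900000000000003*k^2 + 4.15*k + 5.48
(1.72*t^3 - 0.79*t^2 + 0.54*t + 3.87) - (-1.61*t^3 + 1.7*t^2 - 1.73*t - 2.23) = 3.33*t^3 - 2.49*t^2 + 2.27*t + 6.1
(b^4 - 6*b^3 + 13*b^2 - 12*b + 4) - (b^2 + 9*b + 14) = b^4 - 6*b^3 + 12*b^2 - 21*b - 10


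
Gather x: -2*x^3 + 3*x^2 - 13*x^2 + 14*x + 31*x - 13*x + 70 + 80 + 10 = -2*x^3 - 10*x^2 + 32*x + 160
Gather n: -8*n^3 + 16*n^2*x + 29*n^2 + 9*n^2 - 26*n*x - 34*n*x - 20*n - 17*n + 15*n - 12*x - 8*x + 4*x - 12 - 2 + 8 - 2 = -8*n^3 + n^2*(16*x + 38) + n*(-60*x - 22) - 16*x - 8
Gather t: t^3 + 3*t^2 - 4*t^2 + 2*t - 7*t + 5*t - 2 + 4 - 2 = t^3 - t^2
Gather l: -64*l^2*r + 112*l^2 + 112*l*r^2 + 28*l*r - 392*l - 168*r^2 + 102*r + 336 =l^2*(112 - 64*r) + l*(112*r^2 + 28*r - 392) - 168*r^2 + 102*r + 336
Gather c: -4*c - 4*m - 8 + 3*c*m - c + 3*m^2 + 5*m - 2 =c*(3*m - 5) + 3*m^2 + m - 10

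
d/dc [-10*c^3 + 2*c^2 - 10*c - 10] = -30*c^2 + 4*c - 10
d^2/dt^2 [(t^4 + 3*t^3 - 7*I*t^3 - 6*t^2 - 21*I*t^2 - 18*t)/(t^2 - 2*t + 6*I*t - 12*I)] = (2*t^6 + t^5*(-12 + 36*I) + t^4*(-192 - 216*I) + t^3*(480 + 748*I) + t^2*(2088 - 3024*I) + t*(-2592 + 4752*I) + 4320 + 6912*I)/(t^6 + t^5*(-6 + 18*I) + t^4*(-96 - 108*I) + 640*t^3 + t^2*(-1296 + 1152*I) + t*(864 - 2592*I) + 1728*I)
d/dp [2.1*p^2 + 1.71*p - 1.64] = 4.2*p + 1.71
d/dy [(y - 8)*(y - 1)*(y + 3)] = 3*y^2 - 12*y - 19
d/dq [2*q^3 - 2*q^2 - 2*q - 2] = 6*q^2 - 4*q - 2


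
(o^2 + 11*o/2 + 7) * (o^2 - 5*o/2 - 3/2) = o^4 + 3*o^3 - 33*o^2/4 - 103*o/4 - 21/2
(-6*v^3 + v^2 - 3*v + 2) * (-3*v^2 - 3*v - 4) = 18*v^5 + 15*v^4 + 30*v^3 - v^2 + 6*v - 8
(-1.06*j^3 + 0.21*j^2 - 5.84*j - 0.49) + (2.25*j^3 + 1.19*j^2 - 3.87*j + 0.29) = 1.19*j^3 + 1.4*j^2 - 9.71*j - 0.2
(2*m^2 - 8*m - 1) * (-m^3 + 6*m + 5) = -2*m^5 + 8*m^4 + 13*m^3 - 38*m^2 - 46*m - 5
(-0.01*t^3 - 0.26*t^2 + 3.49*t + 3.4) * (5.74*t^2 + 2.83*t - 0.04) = -0.0574*t^5 - 1.5207*t^4 + 19.2972*t^3 + 29.4031*t^2 + 9.4824*t - 0.136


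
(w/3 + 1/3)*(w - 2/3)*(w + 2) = w^3/3 + 7*w^2/9 - 4/9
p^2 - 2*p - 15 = (p - 5)*(p + 3)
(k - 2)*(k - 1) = k^2 - 3*k + 2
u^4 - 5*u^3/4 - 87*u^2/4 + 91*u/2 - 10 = (u - 4)*(u - 2)*(u - 1/4)*(u + 5)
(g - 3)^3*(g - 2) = g^4 - 11*g^3 + 45*g^2 - 81*g + 54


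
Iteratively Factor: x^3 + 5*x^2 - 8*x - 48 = (x - 3)*(x^2 + 8*x + 16) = (x - 3)*(x + 4)*(x + 4)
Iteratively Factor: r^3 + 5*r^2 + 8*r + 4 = (r + 2)*(r^2 + 3*r + 2) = (r + 1)*(r + 2)*(r + 2)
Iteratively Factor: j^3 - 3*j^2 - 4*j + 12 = (j - 2)*(j^2 - j - 6) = (j - 3)*(j - 2)*(j + 2)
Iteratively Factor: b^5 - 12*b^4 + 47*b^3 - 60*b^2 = (b - 5)*(b^4 - 7*b^3 + 12*b^2) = b*(b - 5)*(b^3 - 7*b^2 + 12*b) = b^2*(b - 5)*(b^2 - 7*b + 12) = b^2*(b - 5)*(b - 4)*(b - 3)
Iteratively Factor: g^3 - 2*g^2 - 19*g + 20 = (g - 5)*(g^2 + 3*g - 4) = (g - 5)*(g - 1)*(g + 4)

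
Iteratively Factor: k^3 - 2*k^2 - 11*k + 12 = (k + 3)*(k^2 - 5*k + 4) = (k - 4)*(k + 3)*(k - 1)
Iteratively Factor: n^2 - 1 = (n - 1)*(n + 1)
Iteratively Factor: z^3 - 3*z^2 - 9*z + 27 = (z - 3)*(z^2 - 9) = (z - 3)^2*(z + 3)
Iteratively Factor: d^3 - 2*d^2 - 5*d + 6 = (d - 1)*(d^2 - d - 6) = (d - 3)*(d - 1)*(d + 2)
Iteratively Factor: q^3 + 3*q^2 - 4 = (q - 1)*(q^2 + 4*q + 4) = (q - 1)*(q + 2)*(q + 2)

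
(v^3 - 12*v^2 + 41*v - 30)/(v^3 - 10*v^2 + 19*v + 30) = (v - 1)/(v + 1)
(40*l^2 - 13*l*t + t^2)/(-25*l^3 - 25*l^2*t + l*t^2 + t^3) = (-8*l + t)/(5*l^2 + 6*l*t + t^2)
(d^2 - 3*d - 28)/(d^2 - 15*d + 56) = (d + 4)/(d - 8)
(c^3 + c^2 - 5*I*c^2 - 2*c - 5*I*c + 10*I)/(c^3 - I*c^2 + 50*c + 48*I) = (c^3 + c^2*(1 - 5*I) - c*(2 + 5*I) + 10*I)/(c^3 - I*c^2 + 50*c + 48*I)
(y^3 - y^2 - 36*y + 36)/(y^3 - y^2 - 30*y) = (y^2 + 5*y - 6)/(y*(y + 5))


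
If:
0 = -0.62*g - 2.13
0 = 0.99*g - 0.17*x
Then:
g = -3.44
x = -20.01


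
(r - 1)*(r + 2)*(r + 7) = r^3 + 8*r^2 + 5*r - 14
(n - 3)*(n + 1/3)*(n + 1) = n^3 - 5*n^2/3 - 11*n/3 - 1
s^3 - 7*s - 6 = (s - 3)*(s + 1)*(s + 2)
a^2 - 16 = (a - 4)*(a + 4)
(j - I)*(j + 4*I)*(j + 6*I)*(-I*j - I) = -I*j^4 + 9*j^3 - I*j^3 + 9*j^2 + 14*I*j^2 + 24*j + 14*I*j + 24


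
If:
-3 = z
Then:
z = -3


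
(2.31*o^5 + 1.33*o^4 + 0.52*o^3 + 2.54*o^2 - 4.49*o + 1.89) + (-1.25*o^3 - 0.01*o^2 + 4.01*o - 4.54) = 2.31*o^5 + 1.33*o^4 - 0.73*o^3 + 2.53*o^2 - 0.48*o - 2.65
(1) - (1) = 0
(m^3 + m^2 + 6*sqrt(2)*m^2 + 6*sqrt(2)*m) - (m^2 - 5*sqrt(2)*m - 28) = m^3 + 6*sqrt(2)*m^2 + 11*sqrt(2)*m + 28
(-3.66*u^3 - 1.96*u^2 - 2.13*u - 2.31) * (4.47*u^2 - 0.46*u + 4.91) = -16.3602*u^5 - 7.0776*u^4 - 26.5901*u^3 - 18.9695*u^2 - 9.3957*u - 11.3421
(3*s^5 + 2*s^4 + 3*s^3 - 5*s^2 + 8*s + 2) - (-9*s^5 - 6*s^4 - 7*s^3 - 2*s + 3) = 12*s^5 + 8*s^4 + 10*s^3 - 5*s^2 + 10*s - 1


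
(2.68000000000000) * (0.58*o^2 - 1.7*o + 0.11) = 1.5544*o^2 - 4.556*o + 0.2948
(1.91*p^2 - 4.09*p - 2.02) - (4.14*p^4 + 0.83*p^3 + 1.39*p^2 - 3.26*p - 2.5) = -4.14*p^4 - 0.83*p^3 + 0.52*p^2 - 0.83*p + 0.48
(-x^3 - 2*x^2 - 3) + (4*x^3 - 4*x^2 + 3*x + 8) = 3*x^3 - 6*x^2 + 3*x + 5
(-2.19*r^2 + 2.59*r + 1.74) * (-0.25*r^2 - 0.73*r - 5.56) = 0.5475*r^4 + 0.9512*r^3 + 9.8507*r^2 - 15.6706*r - 9.6744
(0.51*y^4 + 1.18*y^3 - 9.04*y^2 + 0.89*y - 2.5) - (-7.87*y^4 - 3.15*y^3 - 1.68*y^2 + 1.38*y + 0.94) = 8.38*y^4 + 4.33*y^3 - 7.36*y^2 - 0.49*y - 3.44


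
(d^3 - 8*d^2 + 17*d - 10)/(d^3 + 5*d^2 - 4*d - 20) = (d^2 - 6*d + 5)/(d^2 + 7*d + 10)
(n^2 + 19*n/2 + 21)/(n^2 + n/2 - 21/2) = (n + 6)/(n - 3)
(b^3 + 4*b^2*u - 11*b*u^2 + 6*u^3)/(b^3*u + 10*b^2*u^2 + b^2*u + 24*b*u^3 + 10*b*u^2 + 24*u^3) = (b^2 - 2*b*u + u^2)/(u*(b^2 + 4*b*u + b + 4*u))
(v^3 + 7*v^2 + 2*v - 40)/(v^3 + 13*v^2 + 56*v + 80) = (v - 2)/(v + 4)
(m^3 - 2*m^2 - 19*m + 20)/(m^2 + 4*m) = m - 6 + 5/m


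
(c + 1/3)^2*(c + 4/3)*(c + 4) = c^4 + 6*c^3 + 9*c^2 + 112*c/27 + 16/27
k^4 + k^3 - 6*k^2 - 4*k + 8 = (k - 2)*(k - 1)*(k + 2)^2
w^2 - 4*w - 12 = (w - 6)*(w + 2)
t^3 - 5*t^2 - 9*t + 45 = (t - 5)*(t - 3)*(t + 3)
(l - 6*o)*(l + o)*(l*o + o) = l^3*o - 5*l^2*o^2 + l^2*o - 6*l*o^3 - 5*l*o^2 - 6*o^3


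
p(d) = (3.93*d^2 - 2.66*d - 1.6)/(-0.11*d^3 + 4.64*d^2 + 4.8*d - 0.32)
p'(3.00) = 0.12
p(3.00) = 0.49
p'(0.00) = 83.31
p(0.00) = 5.00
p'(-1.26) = 29.61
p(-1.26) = 6.56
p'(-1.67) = 3.04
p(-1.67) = 2.70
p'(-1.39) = 10.47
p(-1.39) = 4.27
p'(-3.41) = 0.23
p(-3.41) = 1.28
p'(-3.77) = 0.18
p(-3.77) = 1.20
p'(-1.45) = 7.45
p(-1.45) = 3.74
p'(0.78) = 0.96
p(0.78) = -0.21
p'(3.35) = 0.11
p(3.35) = 0.53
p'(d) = (7.86*d - 2.66)/(-0.11*d^3 + 4.64*d^2 + 4.8*d - 0.32) + (0.33*d^2 - 9.28*d - 4.8)*(3.93*d^2 - 2.66*d - 1.6)/(-0.11*d^3 + 4.64*d^2 + 4.8*d - 0.32)^2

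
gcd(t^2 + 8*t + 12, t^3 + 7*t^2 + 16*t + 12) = t + 2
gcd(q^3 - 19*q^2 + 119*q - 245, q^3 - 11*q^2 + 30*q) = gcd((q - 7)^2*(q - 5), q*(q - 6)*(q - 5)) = q - 5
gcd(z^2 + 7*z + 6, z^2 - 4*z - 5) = z + 1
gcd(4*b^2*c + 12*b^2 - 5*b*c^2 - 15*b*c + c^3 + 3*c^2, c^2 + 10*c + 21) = c + 3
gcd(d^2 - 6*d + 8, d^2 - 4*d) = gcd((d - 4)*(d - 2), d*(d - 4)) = d - 4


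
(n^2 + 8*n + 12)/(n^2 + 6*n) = (n + 2)/n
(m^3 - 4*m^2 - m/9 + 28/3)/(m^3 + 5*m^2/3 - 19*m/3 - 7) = (m^2 - 5*m/3 - 4)/(m^2 + 4*m + 3)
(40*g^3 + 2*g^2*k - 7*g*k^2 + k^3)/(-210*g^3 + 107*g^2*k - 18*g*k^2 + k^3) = (-8*g^2 - 2*g*k + k^2)/(42*g^2 - 13*g*k + k^2)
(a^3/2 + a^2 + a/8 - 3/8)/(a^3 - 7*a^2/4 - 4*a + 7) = (4*a^3 + 8*a^2 + a - 3)/(2*(4*a^3 - 7*a^2 - 16*a + 28))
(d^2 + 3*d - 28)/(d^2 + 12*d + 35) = (d - 4)/(d + 5)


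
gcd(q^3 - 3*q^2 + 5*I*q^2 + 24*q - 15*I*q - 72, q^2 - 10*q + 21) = q - 3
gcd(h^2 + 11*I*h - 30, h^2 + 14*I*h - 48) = h + 6*I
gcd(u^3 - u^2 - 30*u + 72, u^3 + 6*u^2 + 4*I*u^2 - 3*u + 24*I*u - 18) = u + 6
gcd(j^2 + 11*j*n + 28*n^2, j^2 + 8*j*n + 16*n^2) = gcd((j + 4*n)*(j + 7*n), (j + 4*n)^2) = j + 4*n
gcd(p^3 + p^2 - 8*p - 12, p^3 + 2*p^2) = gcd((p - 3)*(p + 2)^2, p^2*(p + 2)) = p + 2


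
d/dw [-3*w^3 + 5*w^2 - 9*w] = -9*w^2 + 10*w - 9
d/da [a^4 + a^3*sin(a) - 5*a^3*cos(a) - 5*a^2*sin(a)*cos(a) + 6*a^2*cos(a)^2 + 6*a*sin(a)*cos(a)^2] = 5*a^3*sin(a) + a^3*cos(a) + 4*a^3 + 3*a^2*sin(a) - 6*a^2*sin(2*a) - 15*a^2*cos(a) - 5*a^2*cos(2*a) - 5*a*sin(2*a) + 3*a*cos(a)/2 + 6*a*cos(2*a) + 9*a*cos(3*a)/2 + 6*a + 3*sin(a)/2 + 3*sin(3*a)/2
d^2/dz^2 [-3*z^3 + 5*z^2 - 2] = 10 - 18*z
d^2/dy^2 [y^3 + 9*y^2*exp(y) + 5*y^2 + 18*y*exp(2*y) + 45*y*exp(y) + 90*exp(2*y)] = 9*y^2*exp(y) + 72*y*exp(2*y) + 81*y*exp(y) + 6*y + 432*exp(2*y) + 108*exp(y) + 10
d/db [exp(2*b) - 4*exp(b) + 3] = 2*(exp(b) - 2)*exp(b)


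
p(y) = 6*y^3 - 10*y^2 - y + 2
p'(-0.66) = 20.04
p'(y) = 18*y^2 - 20*y - 1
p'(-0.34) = 7.88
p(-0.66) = -3.42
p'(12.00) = 2351.00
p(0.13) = 1.71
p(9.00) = 3557.00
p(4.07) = 236.80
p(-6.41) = -1982.72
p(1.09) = -3.20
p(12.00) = 8918.00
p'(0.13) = -3.30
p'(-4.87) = 523.30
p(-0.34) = 0.95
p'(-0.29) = 6.31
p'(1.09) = -1.41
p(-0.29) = 1.30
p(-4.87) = -923.31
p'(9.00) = 1277.00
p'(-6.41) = 866.79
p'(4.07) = 215.77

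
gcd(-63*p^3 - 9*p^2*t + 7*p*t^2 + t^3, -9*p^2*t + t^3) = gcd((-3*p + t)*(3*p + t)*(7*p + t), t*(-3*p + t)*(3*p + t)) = 9*p^2 - t^2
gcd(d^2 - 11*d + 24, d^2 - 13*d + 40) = d - 8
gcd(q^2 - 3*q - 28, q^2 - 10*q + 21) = q - 7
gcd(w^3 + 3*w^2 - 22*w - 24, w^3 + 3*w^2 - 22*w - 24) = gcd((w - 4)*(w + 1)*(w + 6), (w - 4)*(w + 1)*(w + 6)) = w^3 + 3*w^2 - 22*w - 24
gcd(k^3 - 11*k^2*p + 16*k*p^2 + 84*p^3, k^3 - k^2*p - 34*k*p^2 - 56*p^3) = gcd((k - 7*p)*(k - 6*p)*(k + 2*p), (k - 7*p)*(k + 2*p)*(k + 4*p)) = -k^2 + 5*k*p + 14*p^2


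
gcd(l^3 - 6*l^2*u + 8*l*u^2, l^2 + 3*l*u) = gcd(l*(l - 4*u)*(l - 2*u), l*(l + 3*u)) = l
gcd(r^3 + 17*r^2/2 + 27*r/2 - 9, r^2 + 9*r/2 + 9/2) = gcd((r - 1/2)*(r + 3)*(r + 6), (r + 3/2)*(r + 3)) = r + 3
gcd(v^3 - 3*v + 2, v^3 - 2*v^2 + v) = v^2 - 2*v + 1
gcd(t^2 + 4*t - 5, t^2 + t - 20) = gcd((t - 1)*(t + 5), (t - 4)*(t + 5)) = t + 5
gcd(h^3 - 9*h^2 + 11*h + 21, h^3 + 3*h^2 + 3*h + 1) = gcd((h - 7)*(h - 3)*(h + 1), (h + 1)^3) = h + 1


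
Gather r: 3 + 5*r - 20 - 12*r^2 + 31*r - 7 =-12*r^2 + 36*r - 24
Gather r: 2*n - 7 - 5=2*n - 12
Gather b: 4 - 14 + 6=-4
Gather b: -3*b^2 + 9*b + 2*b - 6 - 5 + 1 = -3*b^2 + 11*b - 10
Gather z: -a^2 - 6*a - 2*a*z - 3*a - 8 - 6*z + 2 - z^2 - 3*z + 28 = -a^2 - 9*a - z^2 + z*(-2*a - 9) + 22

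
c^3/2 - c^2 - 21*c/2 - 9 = (c/2 + 1/2)*(c - 6)*(c + 3)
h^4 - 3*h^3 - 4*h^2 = h^2*(h - 4)*(h + 1)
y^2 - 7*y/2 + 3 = (y - 2)*(y - 3/2)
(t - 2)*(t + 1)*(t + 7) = t^3 + 6*t^2 - 9*t - 14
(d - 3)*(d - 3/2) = d^2 - 9*d/2 + 9/2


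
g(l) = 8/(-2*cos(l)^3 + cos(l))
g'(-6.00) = -15.43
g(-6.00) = -9.87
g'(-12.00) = -109.64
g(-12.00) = -22.35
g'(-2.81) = 20.47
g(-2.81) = 10.74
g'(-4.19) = -54.54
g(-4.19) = -31.93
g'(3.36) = 10.45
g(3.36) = 9.04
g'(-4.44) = 82.34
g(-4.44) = -34.77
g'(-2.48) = 359.51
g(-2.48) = 41.37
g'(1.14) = -4.55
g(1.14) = 29.42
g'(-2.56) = 127.74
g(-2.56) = 24.15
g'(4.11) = 148.48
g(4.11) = -39.45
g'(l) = 8*(-6*sin(l)*cos(l)^2 + sin(l))/(-2*cos(l)^3 + cos(l))^2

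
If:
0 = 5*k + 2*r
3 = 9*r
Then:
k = -2/15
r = 1/3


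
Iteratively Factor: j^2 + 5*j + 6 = (j + 2)*(j + 3)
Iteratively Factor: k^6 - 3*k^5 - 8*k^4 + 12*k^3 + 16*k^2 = (k + 1)*(k^5 - 4*k^4 - 4*k^3 + 16*k^2) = (k + 1)*(k + 2)*(k^4 - 6*k^3 + 8*k^2) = (k - 4)*(k + 1)*(k + 2)*(k^3 - 2*k^2) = k*(k - 4)*(k + 1)*(k + 2)*(k^2 - 2*k) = k*(k - 4)*(k - 2)*(k + 1)*(k + 2)*(k)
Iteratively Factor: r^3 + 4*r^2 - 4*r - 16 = (r + 2)*(r^2 + 2*r - 8) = (r + 2)*(r + 4)*(r - 2)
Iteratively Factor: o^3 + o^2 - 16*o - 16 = (o - 4)*(o^2 + 5*o + 4) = (o - 4)*(o + 4)*(o + 1)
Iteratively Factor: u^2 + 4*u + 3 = (u + 3)*(u + 1)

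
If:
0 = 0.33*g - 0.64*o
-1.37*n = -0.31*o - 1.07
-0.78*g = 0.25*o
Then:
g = 0.00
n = 0.78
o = 0.00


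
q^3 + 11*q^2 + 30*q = q*(q + 5)*(q + 6)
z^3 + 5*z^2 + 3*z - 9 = (z - 1)*(z + 3)^2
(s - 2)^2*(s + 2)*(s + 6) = s^4 + 4*s^3 - 16*s^2 - 16*s + 48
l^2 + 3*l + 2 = (l + 1)*(l + 2)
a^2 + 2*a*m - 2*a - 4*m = (a - 2)*(a + 2*m)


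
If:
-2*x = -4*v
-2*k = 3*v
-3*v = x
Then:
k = 0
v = 0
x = 0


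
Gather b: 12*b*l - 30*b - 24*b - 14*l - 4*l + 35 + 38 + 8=b*(12*l - 54) - 18*l + 81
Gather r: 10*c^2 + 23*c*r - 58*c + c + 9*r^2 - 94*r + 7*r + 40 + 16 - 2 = 10*c^2 - 57*c + 9*r^2 + r*(23*c - 87) + 54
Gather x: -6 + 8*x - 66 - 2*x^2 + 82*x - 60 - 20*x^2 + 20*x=-22*x^2 + 110*x - 132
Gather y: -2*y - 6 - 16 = -2*y - 22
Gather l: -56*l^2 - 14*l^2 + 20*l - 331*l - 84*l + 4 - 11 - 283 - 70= -70*l^2 - 395*l - 360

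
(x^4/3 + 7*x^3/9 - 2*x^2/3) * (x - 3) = x^5/3 - 2*x^4/9 - 3*x^3 + 2*x^2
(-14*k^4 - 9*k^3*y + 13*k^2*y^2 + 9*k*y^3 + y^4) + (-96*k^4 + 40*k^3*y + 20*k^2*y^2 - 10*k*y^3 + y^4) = -110*k^4 + 31*k^3*y + 33*k^2*y^2 - k*y^3 + 2*y^4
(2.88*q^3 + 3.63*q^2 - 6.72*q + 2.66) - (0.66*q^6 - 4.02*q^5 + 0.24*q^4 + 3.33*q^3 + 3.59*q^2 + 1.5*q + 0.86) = -0.66*q^6 + 4.02*q^5 - 0.24*q^4 - 0.45*q^3 + 0.04*q^2 - 8.22*q + 1.8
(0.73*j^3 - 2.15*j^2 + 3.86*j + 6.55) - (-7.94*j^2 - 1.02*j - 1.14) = 0.73*j^3 + 5.79*j^2 + 4.88*j + 7.69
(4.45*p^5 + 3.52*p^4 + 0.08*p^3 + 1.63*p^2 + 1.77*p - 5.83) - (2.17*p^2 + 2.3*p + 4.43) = 4.45*p^5 + 3.52*p^4 + 0.08*p^3 - 0.54*p^2 - 0.53*p - 10.26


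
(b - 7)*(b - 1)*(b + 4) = b^3 - 4*b^2 - 25*b + 28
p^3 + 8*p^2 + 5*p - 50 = (p - 2)*(p + 5)^2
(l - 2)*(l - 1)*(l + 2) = l^3 - l^2 - 4*l + 4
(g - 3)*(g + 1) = g^2 - 2*g - 3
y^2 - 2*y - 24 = (y - 6)*(y + 4)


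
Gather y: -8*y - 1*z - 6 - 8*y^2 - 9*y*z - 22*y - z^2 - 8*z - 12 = -8*y^2 + y*(-9*z - 30) - z^2 - 9*z - 18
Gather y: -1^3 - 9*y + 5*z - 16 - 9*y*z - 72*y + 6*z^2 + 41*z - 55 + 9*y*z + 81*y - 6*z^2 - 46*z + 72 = 0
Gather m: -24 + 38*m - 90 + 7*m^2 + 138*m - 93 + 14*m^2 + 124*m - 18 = 21*m^2 + 300*m - 225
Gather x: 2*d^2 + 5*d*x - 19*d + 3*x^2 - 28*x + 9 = 2*d^2 - 19*d + 3*x^2 + x*(5*d - 28) + 9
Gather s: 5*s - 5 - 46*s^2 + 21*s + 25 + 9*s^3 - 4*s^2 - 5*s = 9*s^3 - 50*s^2 + 21*s + 20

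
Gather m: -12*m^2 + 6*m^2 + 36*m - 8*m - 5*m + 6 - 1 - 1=-6*m^2 + 23*m + 4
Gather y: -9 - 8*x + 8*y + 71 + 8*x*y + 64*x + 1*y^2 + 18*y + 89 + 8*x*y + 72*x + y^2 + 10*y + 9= 128*x + 2*y^2 + y*(16*x + 36) + 160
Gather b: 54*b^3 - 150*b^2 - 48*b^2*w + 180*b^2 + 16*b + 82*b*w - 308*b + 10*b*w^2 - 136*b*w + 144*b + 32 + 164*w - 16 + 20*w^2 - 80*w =54*b^3 + b^2*(30 - 48*w) + b*(10*w^2 - 54*w - 148) + 20*w^2 + 84*w + 16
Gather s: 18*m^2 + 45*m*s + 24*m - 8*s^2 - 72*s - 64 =18*m^2 + 24*m - 8*s^2 + s*(45*m - 72) - 64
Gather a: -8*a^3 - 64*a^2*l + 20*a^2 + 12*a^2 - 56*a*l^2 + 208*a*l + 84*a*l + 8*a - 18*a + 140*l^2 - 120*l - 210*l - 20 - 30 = -8*a^3 + a^2*(32 - 64*l) + a*(-56*l^2 + 292*l - 10) + 140*l^2 - 330*l - 50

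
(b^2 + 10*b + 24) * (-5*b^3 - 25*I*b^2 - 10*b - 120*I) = -5*b^5 - 50*b^4 - 25*I*b^4 - 130*b^3 - 250*I*b^3 - 100*b^2 - 720*I*b^2 - 240*b - 1200*I*b - 2880*I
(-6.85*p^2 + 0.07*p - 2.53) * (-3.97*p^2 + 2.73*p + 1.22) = 27.1945*p^4 - 18.9784*p^3 + 1.8782*p^2 - 6.8215*p - 3.0866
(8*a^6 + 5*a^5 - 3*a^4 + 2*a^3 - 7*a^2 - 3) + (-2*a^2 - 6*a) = 8*a^6 + 5*a^5 - 3*a^4 + 2*a^3 - 9*a^2 - 6*a - 3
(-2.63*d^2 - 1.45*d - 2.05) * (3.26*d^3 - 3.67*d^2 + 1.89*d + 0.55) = -8.5738*d^5 + 4.9251*d^4 - 6.3322*d^3 + 3.3365*d^2 - 4.672*d - 1.1275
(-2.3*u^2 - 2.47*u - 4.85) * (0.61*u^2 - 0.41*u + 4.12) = -1.403*u^4 - 0.5637*u^3 - 11.4218*u^2 - 8.1879*u - 19.982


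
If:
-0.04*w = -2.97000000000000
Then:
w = 74.25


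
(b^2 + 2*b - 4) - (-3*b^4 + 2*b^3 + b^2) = 3*b^4 - 2*b^3 + 2*b - 4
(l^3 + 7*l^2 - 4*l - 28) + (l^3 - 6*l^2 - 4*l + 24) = 2*l^3 + l^2 - 8*l - 4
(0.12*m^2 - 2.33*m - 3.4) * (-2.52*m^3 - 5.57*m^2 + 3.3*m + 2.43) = -0.3024*m^5 + 5.2032*m^4 + 21.9421*m^3 + 11.5406*m^2 - 16.8819*m - 8.262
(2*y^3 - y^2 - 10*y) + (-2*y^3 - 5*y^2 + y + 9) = -6*y^2 - 9*y + 9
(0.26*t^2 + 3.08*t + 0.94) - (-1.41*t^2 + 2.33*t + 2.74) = 1.67*t^2 + 0.75*t - 1.8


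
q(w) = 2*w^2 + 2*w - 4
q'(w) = 4*w + 2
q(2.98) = 19.72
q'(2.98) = 13.92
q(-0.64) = -4.46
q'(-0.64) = -0.56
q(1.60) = 4.32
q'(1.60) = 8.40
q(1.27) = 1.77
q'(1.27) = 7.08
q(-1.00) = -4.00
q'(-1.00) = -2.00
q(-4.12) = 21.71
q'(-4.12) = -14.48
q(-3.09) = 8.92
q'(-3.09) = -10.36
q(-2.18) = 1.14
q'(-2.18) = -6.72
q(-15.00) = 416.00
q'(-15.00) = -58.00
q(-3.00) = 8.00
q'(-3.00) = -10.00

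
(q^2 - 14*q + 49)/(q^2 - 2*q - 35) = (q - 7)/(q + 5)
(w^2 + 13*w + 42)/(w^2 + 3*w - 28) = (w + 6)/(w - 4)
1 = 1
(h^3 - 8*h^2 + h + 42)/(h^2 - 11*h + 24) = (h^2 - 5*h - 14)/(h - 8)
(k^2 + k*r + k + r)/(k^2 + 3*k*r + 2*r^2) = (k + 1)/(k + 2*r)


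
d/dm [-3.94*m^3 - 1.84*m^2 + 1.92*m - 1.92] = -11.82*m^2 - 3.68*m + 1.92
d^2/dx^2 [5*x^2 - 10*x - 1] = 10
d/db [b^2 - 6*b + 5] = 2*b - 6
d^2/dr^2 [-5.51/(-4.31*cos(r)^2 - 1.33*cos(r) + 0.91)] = (-409.417244*(1 - cos(r)^2)^2 - 94.754919*cos(r)^3 - 300.898345*cos(r)^2 + 182.841085*cos(r) + 472.132064)/(4.31*cos(r)^2 + 1.33*cos(r) - 0.91)^3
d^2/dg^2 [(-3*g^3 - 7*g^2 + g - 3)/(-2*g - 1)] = 6*(4*g^3 + 6*g^2 + 3*g + 7)/(8*g^3 + 12*g^2 + 6*g + 1)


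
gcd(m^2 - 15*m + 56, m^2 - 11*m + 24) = m - 8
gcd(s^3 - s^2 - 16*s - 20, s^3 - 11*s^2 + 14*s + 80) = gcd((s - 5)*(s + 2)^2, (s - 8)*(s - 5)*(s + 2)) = s^2 - 3*s - 10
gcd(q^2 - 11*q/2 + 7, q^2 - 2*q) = q - 2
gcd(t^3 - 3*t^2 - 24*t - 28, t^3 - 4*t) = t + 2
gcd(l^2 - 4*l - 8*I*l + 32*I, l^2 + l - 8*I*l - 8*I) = l - 8*I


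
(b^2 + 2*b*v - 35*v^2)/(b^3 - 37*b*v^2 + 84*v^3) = (b - 5*v)/(b^2 - 7*b*v + 12*v^2)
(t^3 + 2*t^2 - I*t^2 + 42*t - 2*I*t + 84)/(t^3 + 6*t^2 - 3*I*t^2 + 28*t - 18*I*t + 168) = (t^2 + t*(2 + 6*I) + 12*I)/(t^2 + t*(6 + 4*I) + 24*I)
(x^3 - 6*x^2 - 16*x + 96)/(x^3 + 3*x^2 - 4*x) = (x^2 - 10*x + 24)/(x*(x - 1))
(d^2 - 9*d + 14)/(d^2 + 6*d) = (d^2 - 9*d + 14)/(d*(d + 6))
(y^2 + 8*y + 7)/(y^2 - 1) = (y + 7)/(y - 1)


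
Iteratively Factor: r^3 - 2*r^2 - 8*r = (r + 2)*(r^2 - 4*r) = r*(r + 2)*(r - 4)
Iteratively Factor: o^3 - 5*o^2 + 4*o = (o - 1)*(o^2 - 4*o) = o*(o - 1)*(o - 4)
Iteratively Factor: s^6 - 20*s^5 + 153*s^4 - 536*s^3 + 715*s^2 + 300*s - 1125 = (s - 3)*(s^5 - 17*s^4 + 102*s^3 - 230*s^2 + 25*s + 375) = (s - 5)*(s - 3)*(s^4 - 12*s^3 + 42*s^2 - 20*s - 75) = (s - 5)^2*(s - 3)*(s^3 - 7*s^2 + 7*s + 15) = (s - 5)^2*(s - 3)*(s + 1)*(s^2 - 8*s + 15) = (s - 5)^3*(s - 3)*(s + 1)*(s - 3)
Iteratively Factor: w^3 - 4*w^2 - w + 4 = (w + 1)*(w^2 - 5*w + 4) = (w - 4)*(w + 1)*(w - 1)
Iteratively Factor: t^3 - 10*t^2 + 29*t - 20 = (t - 1)*(t^2 - 9*t + 20) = (t - 5)*(t - 1)*(t - 4)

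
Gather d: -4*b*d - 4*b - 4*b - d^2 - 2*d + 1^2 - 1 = -8*b - d^2 + d*(-4*b - 2)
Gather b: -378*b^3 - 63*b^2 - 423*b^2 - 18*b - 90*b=-378*b^3 - 486*b^2 - 108*b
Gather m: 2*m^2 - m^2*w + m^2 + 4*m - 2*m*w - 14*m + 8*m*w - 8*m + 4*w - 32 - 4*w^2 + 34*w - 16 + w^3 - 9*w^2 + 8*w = m^2*(3 - w) + m*(6*w - 18) + w^3 - 13*w^2 + 46*w - 48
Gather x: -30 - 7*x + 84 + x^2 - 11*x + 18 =x^2 - 18*x + 72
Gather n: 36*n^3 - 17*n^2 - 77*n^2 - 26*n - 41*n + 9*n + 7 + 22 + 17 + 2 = 36*n^3 - 94*n^2 - 58*n + 48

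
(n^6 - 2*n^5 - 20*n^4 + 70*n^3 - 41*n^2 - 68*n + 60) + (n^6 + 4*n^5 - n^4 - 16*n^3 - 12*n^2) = 2*n^6 + 2*n^5 - 21*n^4 + 54*n^3 - 53*n^2 - 68*n + 60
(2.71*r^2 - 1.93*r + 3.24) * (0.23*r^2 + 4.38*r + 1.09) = 0.6233*r^4 + 11.4259*r^3 - 4.7543*r^2 + 12.0875*r + 3.5316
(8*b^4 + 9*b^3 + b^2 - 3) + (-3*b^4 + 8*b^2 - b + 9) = 5*b^4 + 9*b^3 + 9*b^2 - b + 6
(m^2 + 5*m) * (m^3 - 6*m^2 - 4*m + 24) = m^5 - m^4 - 34*m^3 + 4*m^2 + 120*m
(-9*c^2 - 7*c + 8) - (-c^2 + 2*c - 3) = -8*c^2 - 9*c + 11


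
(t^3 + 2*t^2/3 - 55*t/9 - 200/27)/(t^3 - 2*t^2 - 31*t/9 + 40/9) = (t + 5/3)/(t - 1)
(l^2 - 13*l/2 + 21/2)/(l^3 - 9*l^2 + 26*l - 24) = (l - 7/2)/(l^2 - 6*l + 8)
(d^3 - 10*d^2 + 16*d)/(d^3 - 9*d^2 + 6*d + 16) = d/(d + 1)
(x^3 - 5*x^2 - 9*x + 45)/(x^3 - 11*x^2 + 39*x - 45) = (x + 3)/(x - 3)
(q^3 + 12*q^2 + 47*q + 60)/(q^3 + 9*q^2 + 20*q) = (q + 3)/q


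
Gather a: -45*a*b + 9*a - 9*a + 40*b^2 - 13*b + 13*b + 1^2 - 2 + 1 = -45*a*b + 40*b^2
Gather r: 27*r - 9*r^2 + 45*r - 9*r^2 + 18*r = -18*r^2 + 90*r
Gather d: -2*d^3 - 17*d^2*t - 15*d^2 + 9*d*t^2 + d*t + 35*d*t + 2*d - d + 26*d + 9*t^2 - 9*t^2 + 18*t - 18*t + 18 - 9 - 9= -2*d^3 + d^2*(-17*t - 15) + d*(9*t^2 + 36*t + 27)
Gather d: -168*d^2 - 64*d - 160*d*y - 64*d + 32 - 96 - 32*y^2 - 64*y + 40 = -168*d^2 + d*(-160*y - 128) - 32*y^2 - 64*y - 24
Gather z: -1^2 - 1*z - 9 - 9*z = -10*z - 10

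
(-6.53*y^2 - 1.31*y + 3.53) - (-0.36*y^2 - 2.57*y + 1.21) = -6.17*y^2 + 1.26*y + 2.32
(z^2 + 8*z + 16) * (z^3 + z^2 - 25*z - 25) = z^5 + 9*z^4 - z^3 - 209*z^2 - 600*z - 400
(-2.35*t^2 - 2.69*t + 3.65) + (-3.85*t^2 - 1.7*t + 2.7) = -6.2*t^2 - 4.39*t + 6.35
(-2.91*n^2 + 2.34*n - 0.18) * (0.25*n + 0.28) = -0.7275*n^3 - 0.2298*n^2 + 0.6102*n - 0.0504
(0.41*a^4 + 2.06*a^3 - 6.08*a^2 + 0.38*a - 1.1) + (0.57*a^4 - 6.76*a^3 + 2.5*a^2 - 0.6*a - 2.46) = 0.98*a^4 - 4.7*a^3 - 3.58*a^2 - 0.22*a - 3.56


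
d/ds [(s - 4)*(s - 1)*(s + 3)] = 3*s^2 - 4*s - 11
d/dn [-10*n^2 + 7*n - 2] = 7 - 20*n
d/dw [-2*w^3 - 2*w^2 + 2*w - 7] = -6*w^2 - 4*w + 2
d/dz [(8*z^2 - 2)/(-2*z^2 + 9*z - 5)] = 2*(36*z^2 - 44*z + 9)/(4*z^4 - 36*z^3 + 101*z^2 - 90*z + 25)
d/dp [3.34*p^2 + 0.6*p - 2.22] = 6.68*p + 0.6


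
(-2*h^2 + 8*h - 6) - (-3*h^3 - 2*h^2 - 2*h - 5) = 3*h^3 + 10*h - 1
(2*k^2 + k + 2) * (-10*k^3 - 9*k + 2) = -20*k^5 - 10*k^4 - 38*k^3 - 5*k^2 - 16*k + 4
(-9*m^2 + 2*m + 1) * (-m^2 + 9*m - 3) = 9*m^4 - 83*m^3 + 44*m^2 + 3*m - 3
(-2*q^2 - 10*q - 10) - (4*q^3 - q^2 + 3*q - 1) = -4*q^3 - q^2 - 13*q - 9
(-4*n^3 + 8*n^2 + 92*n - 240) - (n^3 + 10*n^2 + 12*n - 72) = -5*n^3 - 2*n^2 + 80*n - 168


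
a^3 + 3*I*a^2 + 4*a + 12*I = (a - 2*I)*(a + 2*I)*(a + 3*I)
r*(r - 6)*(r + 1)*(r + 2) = r^4 - 3*r^3 - 16*r^2 - 12*r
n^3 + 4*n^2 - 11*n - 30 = (n - 3)*(n + 2)*(n + 5)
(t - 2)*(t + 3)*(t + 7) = t^3 + 8*t^2 + t - 42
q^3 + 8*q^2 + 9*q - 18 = (q - 1)*(q + 3)*(q + 6)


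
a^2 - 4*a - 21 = (a - 7)*(a + 3)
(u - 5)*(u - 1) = u^2 - 6*u + 5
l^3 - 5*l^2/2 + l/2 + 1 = (l - 2)*(l - 1)*(l + 1/2)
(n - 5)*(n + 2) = n^2 - 3*n - 10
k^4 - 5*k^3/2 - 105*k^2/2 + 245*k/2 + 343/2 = (k - 7)*(k - 7/2)*(k + 1)*(k + 7)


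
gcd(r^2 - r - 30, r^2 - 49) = 1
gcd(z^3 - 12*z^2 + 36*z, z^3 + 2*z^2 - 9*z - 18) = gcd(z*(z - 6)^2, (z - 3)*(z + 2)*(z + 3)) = 1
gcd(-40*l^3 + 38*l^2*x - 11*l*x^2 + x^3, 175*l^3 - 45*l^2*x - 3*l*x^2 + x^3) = -5*l + x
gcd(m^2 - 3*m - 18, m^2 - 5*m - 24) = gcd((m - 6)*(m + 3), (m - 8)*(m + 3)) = m + 3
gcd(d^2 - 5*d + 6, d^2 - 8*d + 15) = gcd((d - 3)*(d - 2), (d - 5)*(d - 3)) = d - 3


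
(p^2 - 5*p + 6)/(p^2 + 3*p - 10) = (p - 3)/(p + 5)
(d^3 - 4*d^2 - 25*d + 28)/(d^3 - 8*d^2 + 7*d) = (d + 4)/d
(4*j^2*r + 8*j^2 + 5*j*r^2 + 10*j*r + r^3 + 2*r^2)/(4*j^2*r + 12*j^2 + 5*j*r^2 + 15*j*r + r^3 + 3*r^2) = (r + 2)/(r + 3)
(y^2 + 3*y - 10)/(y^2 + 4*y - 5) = (y - 2)/(y - 1)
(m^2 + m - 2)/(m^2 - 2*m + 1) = (m + 2)/(m - 1)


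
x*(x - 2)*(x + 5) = x^3 + 3*x^2 - 10*x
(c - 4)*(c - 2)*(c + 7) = c^3 + c^2 - 34*c + 56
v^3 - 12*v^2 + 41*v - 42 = (v - 7)*(v - 3)*(v - 2)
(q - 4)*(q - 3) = q^2 - 7*q + 12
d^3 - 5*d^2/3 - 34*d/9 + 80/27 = (d - 8/3)*(d - 2/3)*(d + 5/3)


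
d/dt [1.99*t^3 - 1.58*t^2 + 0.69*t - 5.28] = 5.97*t^2 - 3.16*t + 0.69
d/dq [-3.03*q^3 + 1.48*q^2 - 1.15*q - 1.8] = -9.09*q^2 + 2.96*q - 1.15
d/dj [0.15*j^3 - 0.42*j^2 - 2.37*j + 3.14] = 0.45*j^2 - 0.84*j - 2.37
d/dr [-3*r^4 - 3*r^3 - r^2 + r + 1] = -12*r^3 - 9*r^2 - 2*r + 1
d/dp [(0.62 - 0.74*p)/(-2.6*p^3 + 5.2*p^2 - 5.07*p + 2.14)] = (-3.848*p^3 + 8.684*p^2 - 6.448*p + 1.5598)/(6.76*p^6 - 27.04*p^5 + 53.404*p^4 - 63.856*p^3 + 47.9609*p^2 - 21.6996*p + 4.5796)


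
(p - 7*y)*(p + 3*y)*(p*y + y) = p^3*y - 4*p^2*y^2 + p^2*y - 21*p*y^3 - 4*p*y^2 - 21*y^3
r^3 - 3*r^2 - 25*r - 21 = (r - 7)*(r + 1)*(r + 3)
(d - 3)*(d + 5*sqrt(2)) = d^2 - 3*d + 5*sqrt(2)*d - 15*sqrt(2)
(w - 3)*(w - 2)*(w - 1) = w^3 - 6*w^2 + 11*w - 6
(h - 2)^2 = h^2 - 4*h + 4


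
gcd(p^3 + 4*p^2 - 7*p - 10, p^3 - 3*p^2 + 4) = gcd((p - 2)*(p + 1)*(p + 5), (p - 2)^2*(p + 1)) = p^2 - p - 2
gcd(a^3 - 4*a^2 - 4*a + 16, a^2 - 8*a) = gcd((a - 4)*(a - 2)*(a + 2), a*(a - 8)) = 1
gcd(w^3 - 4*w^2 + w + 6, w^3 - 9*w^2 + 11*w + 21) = w^2 - 2*w - 3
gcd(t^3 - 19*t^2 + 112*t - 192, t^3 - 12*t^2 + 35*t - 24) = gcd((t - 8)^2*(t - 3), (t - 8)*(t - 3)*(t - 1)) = t^2 - 11*t + 24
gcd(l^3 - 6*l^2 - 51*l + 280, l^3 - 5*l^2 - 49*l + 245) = l^2 + 2*l - 35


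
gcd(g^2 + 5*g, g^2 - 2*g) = g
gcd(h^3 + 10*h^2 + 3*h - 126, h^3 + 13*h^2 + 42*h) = h^2 + 13*h + 42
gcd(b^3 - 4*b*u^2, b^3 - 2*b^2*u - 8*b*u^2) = b^2 + 2*b*u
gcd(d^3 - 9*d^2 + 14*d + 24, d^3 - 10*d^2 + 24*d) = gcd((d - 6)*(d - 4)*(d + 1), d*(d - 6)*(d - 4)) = d^2 - 10*d + 24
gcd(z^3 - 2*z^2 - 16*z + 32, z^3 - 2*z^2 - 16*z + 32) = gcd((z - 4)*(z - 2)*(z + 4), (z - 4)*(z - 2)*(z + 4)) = z^3 - 2*z^2 - 16*z + 32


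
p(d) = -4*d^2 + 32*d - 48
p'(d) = 32 - 8*d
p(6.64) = -11.88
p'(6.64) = -21.12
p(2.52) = 7.24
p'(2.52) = 11.84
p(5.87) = 2.01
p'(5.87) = -14.96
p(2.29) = 4.30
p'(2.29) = 13.68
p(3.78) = 15.81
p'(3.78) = 1.76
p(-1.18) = -91.33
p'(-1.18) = 41.44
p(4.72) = 13.93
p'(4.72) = -5.76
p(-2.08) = -131.87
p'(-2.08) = 48.64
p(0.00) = -48.00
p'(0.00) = 32.00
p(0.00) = -48.00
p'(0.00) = 32.00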